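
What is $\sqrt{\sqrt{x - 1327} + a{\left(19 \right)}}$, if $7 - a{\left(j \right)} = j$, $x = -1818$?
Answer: $\sqrt{-12 + i \sqrt{3145}} \approx 4.7618 + 5.8885 i$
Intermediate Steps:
$a{\left(j \right)} = 7 - j$
$\sqrt{\sqrt{x - 1327} + a{\left(19 \right)}} = \sqrt{\sqrt{-1818 - 1327} + \left(7 - 19\right)} = \sqrt{\sqrt{-3145} + \left(7 - 19\right)} = \sqrt{i \sqrt{3145} - 12} = \sqrt{-12 + i \sqrt{3145}}$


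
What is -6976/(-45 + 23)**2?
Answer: -1744/121 ≈ -14.413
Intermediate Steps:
-6976/(-45 + 23)**2 = -6976/((-22)**2) = -6976/484 = -6976*1/484 = -1744/121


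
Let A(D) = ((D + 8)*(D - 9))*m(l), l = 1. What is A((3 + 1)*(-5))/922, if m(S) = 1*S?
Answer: 174/461 ≈ 0.37744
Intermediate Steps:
m(S) = S
A(D) = (-9 + D)*(8 + D) (A(D) = ((D + 8)*(D - 9))*1 = ((8 + D)*(-9 + D))*1 = ((-9 + D)*(8 + D))*1 = (-9 + D)*(8 + D))
A((3 + 1)*(-5))/922 = (-72 + ((3 + 1)*(-5))² - (3 + 1)*(-5))/922 = (-72 + (4*(-5))² - 4*(-5))*(1/922) = (-72 + (-20)² - 1*(-20))*(1/922) = (-72 + 400 + 20)*(1/922) = 348*(1/922) = 174/461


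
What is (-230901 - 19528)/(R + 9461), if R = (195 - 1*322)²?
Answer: -250429/25590 ≈ -9.7862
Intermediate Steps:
R = 16129 (R = (195 - 322)² = (-127)² = 16129)
(-230901 - 19528)/(R + 9461) = (-230901 - 19528)/(16129 + 9461) = -250429/25590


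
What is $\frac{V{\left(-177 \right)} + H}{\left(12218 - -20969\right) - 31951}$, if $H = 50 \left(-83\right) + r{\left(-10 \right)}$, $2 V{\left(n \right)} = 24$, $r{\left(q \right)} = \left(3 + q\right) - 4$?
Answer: $- \frac{1383}{412} \approx -3.3568$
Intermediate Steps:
$r{\left(q \right)} = -1 + q$
$V{\left(n \right)} = 12$ ($V{\left(n \right)} = \frac{1}{2} \cdot 24 = 12$)
$H = -4161$ ($H = 50 \left(-83\right) - 11 = -4150 - 11 = -4161$)
$\frac{V{\left(-177 \right)} + H}{\left(12218 - -20969\right) - 31951} = \frac{12 - 4161}{\left(12218 - -20969\right) - 31951} = - \frac{4149}{\left(12218 + 20969\right) - 31951} = - \frac{4149}{33187 - 31951} = - \frac{4149}{1236} = \left(-4149\right) \frac{1}{1236} = - \frac{1383}{412}$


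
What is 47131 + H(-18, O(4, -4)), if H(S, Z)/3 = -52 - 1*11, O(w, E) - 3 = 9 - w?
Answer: 46942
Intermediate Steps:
O(w, E) = 12 - w (O(w, E) = 3 + (9 - w) = 12 - w)
H(S, Z) = -189 (H(S, Z) = 3*(-52 - 1*11) = 3*(-52 - 11) = 3*(-63) = -189)
47131 + H(-18, O(4, -4)) = 47131 - 189 = 46942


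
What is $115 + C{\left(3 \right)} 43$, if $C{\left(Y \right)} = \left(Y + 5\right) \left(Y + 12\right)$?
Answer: $5275$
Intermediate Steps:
$C{\left(Y \right)} = \left(5 + Y\right) \left(12 + Y\right)$
$115 + C{\left(3 \right)} 43 = 115 + \left(60 + 3^{2} + 17 \cdot 3\right) 43 = 115 + \left(60 + 9 + 51\right) 43 = 115 + 120 \cdot 43 = 115 + 5160 = 5275$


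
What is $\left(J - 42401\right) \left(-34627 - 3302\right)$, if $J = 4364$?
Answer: $1442705373$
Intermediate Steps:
$\left(J - 42401\right) \left(-34627 - 3302\right) = \left(4364 - 42401\right) \left(-34627 - 3302\right) = \left(-38037\right) \left(-37929\right) = 1442705373$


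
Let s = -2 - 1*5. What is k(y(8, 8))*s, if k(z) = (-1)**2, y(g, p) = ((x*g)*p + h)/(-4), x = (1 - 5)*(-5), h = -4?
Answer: -7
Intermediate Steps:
x = 20 (x = -4*(-5) = 20)
y(g, p) = 1 - 5*g*p (y(g, p) = ((20*g)*p - 4)/(-4) = (20*g*p - 4)*(-1/4) = (-4 + 20*g*p)*(-1/4) = 1 - 5*g*p)
s = -7 (s = -2 - 5 = -7)
k(z) = 1
k(y(8, 8))*s = 1*(-7) = -7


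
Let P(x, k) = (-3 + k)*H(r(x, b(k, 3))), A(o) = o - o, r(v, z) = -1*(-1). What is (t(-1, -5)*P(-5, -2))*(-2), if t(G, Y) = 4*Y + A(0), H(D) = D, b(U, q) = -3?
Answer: -200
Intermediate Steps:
r(v, z) = 1
A(o) = 0
P(x, k) = -3 + k (P(x, k) = (-3 + k)*1 = -3 + k)
t(G, Y) = 4*Y (t(G, Y) = 4*Y + 0 = 4*Y)
(t(-1, -5)*P(-5, -2))*(-2) = ((4*(-5))*(-3 - 2))*(-2) = -20*(-5)*(-2) = 100*(-2) = -200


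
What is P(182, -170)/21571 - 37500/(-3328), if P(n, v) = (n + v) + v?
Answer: 202096669/17947072 ≈ 11.261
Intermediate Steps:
P(n, v) = n + 2*v
P(182, -170)/21571 - 37500/(-3328) = (182 + 2*(-170))/21571 - 37500/(-3328) = (182 - 340)*(1/21571) - 37500*(-1/3328) = -158*1/21571 + 9375/832 = -158/21571 + 9375/832 = 202096669/17947072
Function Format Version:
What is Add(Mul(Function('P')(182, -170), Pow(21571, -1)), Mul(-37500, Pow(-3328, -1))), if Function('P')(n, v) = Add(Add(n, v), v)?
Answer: Rational(202096669, 17947072) ≈ 11.261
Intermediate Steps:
Function('P')(n, v) = Add(n, Mul(2, v))
Add(Mul(Function('P')(182, -170), Pow(21571, -1)), Mul(-37500, Pow(-3328, -1))) = Add(Mul(Add(182, Mul(2, -170)), Pow(21571, -1)), Mul(-37500, Pow(-3328, -1))) = Add(Mul(Add(182, -340), Rational(1, 21571)), Mul(-37500, Rational(-1, 3328))) = Add(Mul(-158, Rational(1, 21571)), Rational(9375, 832)) = Add(Rational(-158, 21571), Rational(9375, 832)) = Rational(202096669, 17947072)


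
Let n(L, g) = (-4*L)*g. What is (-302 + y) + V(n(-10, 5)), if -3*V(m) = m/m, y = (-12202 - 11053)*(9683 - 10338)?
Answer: 45695168/3 ≈ 1.5232e+7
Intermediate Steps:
n(L, g) = -4*L*g
y = 15232025 (y = -23255*(-655) = 15232025)
V(m) = -⅓ (V(m) = -m/(3*m) = -⅓*1 = -⅓)
(-302 + y) + V(n(-10, 5)) = (-302 + 15232025) - ⅓ = 15231723 - ⅓ = 45695168/3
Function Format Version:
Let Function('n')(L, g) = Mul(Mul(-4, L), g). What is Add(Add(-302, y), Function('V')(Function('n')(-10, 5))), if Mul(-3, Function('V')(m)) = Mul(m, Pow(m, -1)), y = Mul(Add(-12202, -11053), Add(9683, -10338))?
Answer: Rational(45695168, 3) ≈ 1.5232e+7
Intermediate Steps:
Function('n')(L, g) = Mul(-4, L, g)
y = 15232025 (y = Mul(-23255, -655) = 15232025)
Function('V')(m) = Rational(-1, 3) (Function('V')(m) = Mul(Rational(-1, 3), Mul(m, Pow(m, -1))) = Mul(Rational(-1, 3), 1) = Rational(-1, 3))
Add(Add(-302, y), Function('V')(Function('n')(-10, 5))) = Add(Add(-302, 15232025), Rational(-1, 3)) = Add(15231723, Rational(-1, 3)) = Rational(45695168, 3)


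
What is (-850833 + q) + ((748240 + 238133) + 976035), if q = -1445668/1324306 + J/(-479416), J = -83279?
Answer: 50409367366315049/45349534664 ≈ 1.1116e+6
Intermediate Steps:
q = -41627820751/45349534664 (q = -1445668/1324306 - 83279/(-479416) = -1445668*1/1324306 - 83279*(-1/479416) = -722834/662153 + 11897/68488 = -41627820751/45349534664 ≈ -0.91793)
(-850833 + q) + ((748240 + 238133) + 976035) = (-850833 - 41627820751/45349534664) + ((748240 + 238133) + 976035) = -38584922254595863/45349534664 + (986373 + 976035) = -38584922254595863/45349534664 + 1962408 = 50409367366315049/45349534664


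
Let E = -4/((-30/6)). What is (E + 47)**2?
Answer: 57121/25 ≈ 2284.8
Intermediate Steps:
E = 4/5 (E = -4/((-30*1/6)) = -4/(-5) = -4*(-1/5) = 4/5 ≈ 0.80000)
(E + 47)**2 = (4/5 + 47)**2 = (239/5)**2 = 57121/25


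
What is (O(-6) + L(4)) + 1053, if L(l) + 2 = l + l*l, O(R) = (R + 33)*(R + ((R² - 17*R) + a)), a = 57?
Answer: 6174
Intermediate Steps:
O(R) = (33 + R)*(57 + R² - 16*R) (O(R) = (R + 33)*(R + ((R² - 17*R) + 57)) = (33 + R)*(R + (57 + R² - 17*R)) = (33 + R)*(57 + R² - 16*R))
L(l) = -2 + l + l² (L(l) = -2 + (l + l*l) = -2 + (l + l²) = -2 + l + l²)
(O(-6) + L(4)) + 1053 = ((1881 + (-6)³ - 471*(-6) + 17*(-6)²) + (-2 + 4 + 4²)) + 1053 = ((1881 - 216 + 2826 + 17*36) + (-2 + 4 + 16)) + 1053 = ((1881 - 216 + 2826 + 612) + 18) + 1053 = (5103 + 18) + 1053 = 5121 + 1053 = 6174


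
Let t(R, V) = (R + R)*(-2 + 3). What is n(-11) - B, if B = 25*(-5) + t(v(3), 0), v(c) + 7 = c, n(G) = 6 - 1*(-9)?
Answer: 148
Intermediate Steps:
n(G) = 15 (n(G) = 6 + 9 = 15)
v(c) = -7 + c
t(R, V) = 2*R (t(R, V) = (2*R)*1 = 2*R)
B = -133 (B = 25*(-5) + 2*(-7 + 3) = -125 + 2*(-4) = -125 - 8 = -133)
n(-11) - B = 15 - 1*(-133) = 15 + 133 = 148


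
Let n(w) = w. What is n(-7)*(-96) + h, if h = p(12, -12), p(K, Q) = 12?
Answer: 684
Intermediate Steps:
h = 12
n(-7)*(-96) + h = -7*(-96) + 12 = 672 + 12 = 684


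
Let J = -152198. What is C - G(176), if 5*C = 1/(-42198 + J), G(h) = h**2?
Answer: -30108052481/971980 ≈ -30976.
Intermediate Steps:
C = -1/971980 (C = 1/(5*(-42198 - 152198)) = (1/5)/(-194396) = (1/5)*(-1/194396) = -1/971980 ≈ -1.0288e-6)
C - G(176) = -1/971980 - 1*176**2 = -1/971980 - 1*30976 = -1/971980 - 30976 = -30108052481/971980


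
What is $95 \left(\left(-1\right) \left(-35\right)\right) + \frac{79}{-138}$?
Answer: $\frac{458771}{138} \approx 3324.4$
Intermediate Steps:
$95 \left(\left(-1\right) \left(-35\right)\right) + \frac{79}{-138} = 95 \cdot 35 + 79 \left(- \frac{1}{138}\right) = 3325 - \frac{79}{138} = \frac{458771}{138}$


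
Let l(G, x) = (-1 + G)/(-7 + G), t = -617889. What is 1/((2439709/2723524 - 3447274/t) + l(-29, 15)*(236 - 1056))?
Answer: -560945173612/379680467692241 ≈ -0.0014774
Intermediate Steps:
l(G, x) = (-1 + G)/(-7 + G)
1/((2439709/2723524 - 3447274/t) + l(-29, 15)*(236 - 1056)) = 1/((2439709/2723524 - 3447274/(-617889)) + ((-1 - 29)/(-7 - 29))*(236 - 1056)) = 1/((2439709*(1/2723524) - 3447274*(-1/617889)) + (-30/(-36))*(-820)) = 1/((2439709/2723524 + 3447274/617889) - 1/36*(-30)*(-820)) = 1/(10896202827877/1682835520836 + (⅚)*(-820)) = 1/(10896202827877/1682835520836 - 2050/3) = 1/(-379680467692241/560945173612) = -560945173612/379680467692241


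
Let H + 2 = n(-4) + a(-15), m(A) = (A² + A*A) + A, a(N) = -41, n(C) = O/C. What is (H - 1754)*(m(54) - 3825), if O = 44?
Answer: -3726288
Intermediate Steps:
n(C) = 44/C
m(A) = A + 2*A² (m(A) = (A² + A²) + A = 2*A² + A = A + 2*A²)
H = -54 (H = -2 + (44/(-4) - 41) = -2 + (44*(-¼) - 41) = -2 + (-11 - 41) = -2 - 52 = -54)
(H - 1754)*(m(54) - 3825) = (-54 - 1754)*(54*(1 + 2*54) - 3825) = -1808*(54*(1 + 108) - 3825) = -1808*(54*109 - 3825) = -1808*(5886 - 3825) = -1808*2061 = -3726288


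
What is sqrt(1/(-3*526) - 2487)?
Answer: I*sqrt(6192840486)/1578 ≈ 49.87*I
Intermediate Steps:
sqrt(1/(-3*526) - 2487) = sqrt(1/(-1578) - 2487) = sqrt(-1/1578 - 2487) = sqrt(-3924487/1578) = I*sqrt(6192840486)/1578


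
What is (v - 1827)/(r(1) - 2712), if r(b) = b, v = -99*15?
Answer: 3312/2711 ≈ 1.2217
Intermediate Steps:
v = -1485
(v - 1827)/(r(1) - 2712) = (-1485 - 1827)/(1 - 2712) = -3312/(-2711) = -3312*(-1/2711) = 3312/2711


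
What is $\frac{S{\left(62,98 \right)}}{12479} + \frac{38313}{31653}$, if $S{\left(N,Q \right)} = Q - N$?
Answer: $\frac{53249715}{43888643} \approx 1.2133$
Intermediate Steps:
$\frac{S{\left(62,98 \right)}}{12479} + \frac{38313}{31653} = \frac{98 - 62}{12479} + \frac{38313}{31653} = \left(98 - 62\right) \frac{1}{12479} + 38313 \cdot \frac{1}{31653} = 36 \cdot \frac{1}{12479} + \frac{4257}{3517} = \frac{36}{12479} + \frac{4257}{3517} = \frac{53249715}{43888643}$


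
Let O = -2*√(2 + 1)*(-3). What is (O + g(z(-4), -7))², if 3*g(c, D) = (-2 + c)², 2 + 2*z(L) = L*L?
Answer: 1597/9 + 100*√3 ≈ 350.65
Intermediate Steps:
z(L) = -1 + L²/2 (z(L) = -1 + (L*L)/2 = -1 + L²/2)
g(c, D) = (-2 + c)²/3
O = 6*√3 (O = -2*√3*(-3) = 6*√3 ≈ 10.392)
(O + g(z(-4), -7))² = (6*√3 + (-2 + (-1 + (½)*(-4)²))²/3)² = (6*√3 + (-2 + (-1 + (½)*16))²/3)² = (6*√3 + (-2 + (-1 + 8))²/3)² = (6*√3 + (-2 + 7)²/3)² = (6*√3 + (⅓)*5²)² = (6*√3 + (⅓)*25)² = (6*√3 + 25/3)² = (25/3 + 6*√3)²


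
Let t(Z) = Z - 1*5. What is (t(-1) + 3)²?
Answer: 9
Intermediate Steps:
t(Z) = -5 + Z (t(Z) = Z - 5 = -5 + Z)
(t(-1) + 3)² = ((-5 - 1) + 3)² = (-6 + 3)² = (-3)² = 9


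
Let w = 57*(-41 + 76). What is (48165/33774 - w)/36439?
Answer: -1726435/31556174 ≈ -0.054710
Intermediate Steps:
w = 1995 (w = 57*35 = 1995)
(48165/33774 - w)/36439 = (48165/33774 - 1*1995)/36439 = (48165*(1/33774) - 1995)*(1/36439) = (1235/866 - 1995)*(1/36439) = -1726435/866*1/36439 = -1726435/31556174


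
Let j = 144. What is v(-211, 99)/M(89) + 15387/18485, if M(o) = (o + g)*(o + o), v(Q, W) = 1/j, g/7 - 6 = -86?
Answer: 185762185579/223163341920 ≈ 0.83240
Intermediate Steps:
g = -560 (g = 42 + 7*(-86) = 42 - 602 = -560)
v(Q, W) = 1/144
M(o) = 2*o*(-560 + o) (M(o) = (o - 560)*(o + o) = (-560 + o)*(2*o) = 2*o*(-560 + o))
v(-211, 99)/M(89) + 15387/18485 = 1/(144*((2*89*(-560 + 89)))) + 15387/18485 = 1/(144*((2*89*(-471)))) + 15387*(1/18485) = (1/144)/(-83838) + 15387/18485 = (1/144)*(-1/83838) + 15387/18485 = -1/12072672 + 15387/18485 = 185762185579/223163341920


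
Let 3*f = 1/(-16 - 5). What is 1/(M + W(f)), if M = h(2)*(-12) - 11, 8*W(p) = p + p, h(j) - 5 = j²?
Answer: -252/29989 ≈ -0.0084031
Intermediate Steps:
h(j) = 5 + j²
f = -1/63 (f = 1/(3*(-16 - 5)) = (⅓)/(-21) = (⅓)*(-1/21) = -1/63 ≈ -0.015873)
W(p) = p/4 (W(p) = (p + p)/8 = (2*p)/8 = p/4)
M = -119 (M = (5 + 2²)*(-12) - 11 = (5 + 4)*(-12) - 11 = 9*(-12) - 11 = -108 - 11 = -119)
1/(M + W(f)) = 1/(-119 + (¼)*(-1/63)) = 1/(-119 - 1/252) = 1/(-29989/252) = -252/29989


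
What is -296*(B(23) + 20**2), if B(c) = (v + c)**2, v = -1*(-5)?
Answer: -350464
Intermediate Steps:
v = 5
B(c) = (5 + c)**2
-296*(B(23) + 20**2) = -296*((5 + 23)**2 + 20**2) = -296*(28**2 + 400) = -296*(784 + 400) = -296*1184 = -350464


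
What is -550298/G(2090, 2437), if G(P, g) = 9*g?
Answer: -550298/21933 ≈ -25.090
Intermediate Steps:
-550298/G(2090, 2437) = -550298/(9*2437) = -550298/21933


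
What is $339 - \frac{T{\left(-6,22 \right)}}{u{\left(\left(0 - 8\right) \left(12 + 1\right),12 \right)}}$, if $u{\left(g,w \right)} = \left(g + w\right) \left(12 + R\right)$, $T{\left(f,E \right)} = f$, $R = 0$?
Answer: $\frac{62375}{184} \approx 338.99$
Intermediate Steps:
$u{\left(g,w \right)} = 12 g + 12 w$ ($u{\left(g,w \right)} = \left(g + w\right) \left(12 + 0\right) = \left(g + w\right) 12 = 12 g + 12 w$)
$339 - \frac{T{\left(-6,22 \right)}}{u{\left(\left(0 - 8\right) \left(12 + 1\right),12 \right)}} = 339 - - \frac{6}{12 \left(0 - 8\right) \left(12 + 1\right) + 12 \cdot 12} = 339 - - \frac{6}{12 \left(\left(-8\right) 13\right) + 144} = 339 - - \frac{6}{12 \left(-104\right) + 144} = 339 - - \frac{6}{-1248 + 144} = 339 - - \frac{6}{-1104} = 339 - \left(-6\right) \left(- \frac{1}{1104}\right) = 339 - \frac{1}{184} = \frac{62375}{184}$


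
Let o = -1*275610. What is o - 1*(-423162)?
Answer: 147552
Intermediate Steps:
o = -275610
o - 1*(-423162) = -275610 - 1*(-423162) = -275610 + 423162 = 147552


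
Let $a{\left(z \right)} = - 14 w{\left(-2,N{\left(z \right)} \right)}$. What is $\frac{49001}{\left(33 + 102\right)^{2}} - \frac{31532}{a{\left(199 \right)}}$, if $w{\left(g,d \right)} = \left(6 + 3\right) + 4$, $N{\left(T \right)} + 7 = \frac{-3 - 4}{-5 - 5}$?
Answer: $\frac{291794441}{1658475} \approx 175.94$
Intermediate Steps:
$N{\left(T \right)} = - \frac{63}{10}$ ($N{\left(T \right)} = -7 + \frac{-3 - 4}{-5 - 5} = -7 - \frac{7}{-10} = -7 - - \frac{7}{10} = -7 + \frac{7}{10} = - \frac{63}{10}$)
$w{\left(g,d \right)} = 13$ ($w{\left(g,d \right)} = 9 + 4 = 13$)
$a{\left(z \right)} = -182$ ($a{\left(z \right)} = \left(-14\right) 13 = -182$)
$\frac{49001}{\left(33 + 102\right)^{2}} - \frac{31532}{a{\left(199 \right)}} = \frac{49001}{\left(33 + 102\right)^{2}} - \frac{31532}{-182} = \frac{49001}{135^{2}} - - \frac{15766}{91} = \frac{49001}{18225} + \frac{15766}{91} = \frac{291794441}{1658475}$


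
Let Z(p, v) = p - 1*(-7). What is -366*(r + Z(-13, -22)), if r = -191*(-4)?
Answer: -277428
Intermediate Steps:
Z(p, v) = 7 + p (Z(p, v) = p + 7 = 7 + p)
r = 764
-366*(r + Z(-13, -22)) = -366*(764 + (7 - 13)) = -366*(764 - 6) = -366*758 = -277428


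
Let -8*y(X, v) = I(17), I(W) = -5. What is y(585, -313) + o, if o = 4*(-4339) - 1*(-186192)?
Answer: 1350693/8 ≈ 1.6884e+5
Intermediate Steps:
y(X, v) = 5/8 (y(X, v) = -1/8*(-5) = 5/8)
o = 168836 (o = -17356 + 186192 = 168836)
y(585, -313) + o = 5/8 + 168836 = 1350693/8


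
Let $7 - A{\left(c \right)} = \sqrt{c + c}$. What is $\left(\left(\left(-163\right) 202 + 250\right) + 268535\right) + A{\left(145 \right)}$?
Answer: $235866 - \sqrt{290} \approx 2.3585 \cdot 10^{5}$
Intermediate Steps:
$A{\left(c \right)} = 7 - \sqrt{2} \sqrt{c}$ ($A{\left(c \right)} = 7 - \sqrt{c + c} = 7 - \sqrt{2 c} = 7 - \sqrt{2} \sqrt{c}$)
$\left(\left(\left(-163\right) 202 + 250\right) + 268535\right) + A{\left(145 \right)} = \left(\left(\left(-163\right) 202 + 250\right) + 268535\right) + \left(7 - \sqrt{2} \sqrt{145}\right) = \left(\left(-32926 + 250\right) + 268535\right) + \left(7 - \sqrt{290}\right) = \left(-32676 + 268535\right) + \left(7 - \sqrt{290}\right) = 235859 + \left(7 - \sqrt{290}\right) = 235866 - \sqrt{290}$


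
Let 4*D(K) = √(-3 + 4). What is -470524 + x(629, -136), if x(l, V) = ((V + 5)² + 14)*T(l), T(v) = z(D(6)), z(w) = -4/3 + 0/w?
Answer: -493424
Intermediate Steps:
D(K) = ¼ (D(K) = √(-3 + 4)/4 = √1/4 = (¼)*1 = ¼)
z(w) = -4/3 (z(w) = -4*⅓ + 0 = -4/3 + 0 = -4/3)
T(v) = -4/3
x(l, V) = -56/3 - 4*(5 + V)²/3 (x(l, V) = ((V + 5)² + 14)*(-4/3) = ((5 + V)² + 14)*(-4/3) = (14 + (5 + V)²)*(-4/3) = -56/3 - 4*(5 + V)²/3)
-470524 + x(629, -136) = -470524 + (-56/3 - 4*(5 - 136)²/3) = -470524 + (-56/3 - 4/3*(-131)²) = -470524 + (-56/3 - 4/3*17161) = -470524 + (-56/3 - 68644/3) = -470524 - 22900 = -493424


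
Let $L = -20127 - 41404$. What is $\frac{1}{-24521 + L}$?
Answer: $- \frac{1}{86052} \approx -1.1621 \cdot 10^{-5}$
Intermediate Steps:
$L = -61531$
$\frac{1}{-24521 + L} = \frac{1}{-24521 - 61531} = \frac{1}{-86052} = - \frac{1}{86052}$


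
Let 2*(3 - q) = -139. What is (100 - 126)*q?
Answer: -1885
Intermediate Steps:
q = 145/2 (q = 3 - 1/2*(-139) = 3 + 139/2 = 145/2 ≈ 72.500)
(100 - 126)*q = (100 - 126)*(145/2) = -26*145/2 = -1885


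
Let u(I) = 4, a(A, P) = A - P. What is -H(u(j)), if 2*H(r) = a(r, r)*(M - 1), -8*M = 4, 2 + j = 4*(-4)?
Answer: 0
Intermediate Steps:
j = -18 (j = -2 + 4*(-4) = -2 - 16 = -18)
M = -1/2 (M = -1/8*4 = -1/2 ≈ -0.50000)
H(r) = 0 (H(r) = ((r - r)*(-1/2 - 1))/2 = (0*(-3/2))/2 = (1/2)*0 = 0)
-H(u(j)) = -1*0 = 0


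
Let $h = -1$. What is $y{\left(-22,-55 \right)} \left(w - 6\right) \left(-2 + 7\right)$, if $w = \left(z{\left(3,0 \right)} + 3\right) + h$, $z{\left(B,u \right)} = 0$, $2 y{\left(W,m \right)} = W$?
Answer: $220$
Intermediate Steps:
$y{\left(W,m \right)} = \frac{W}{2}$
$w = 2$ ($w = \left(0 + 3\right) - 1 = 3 - 1 = 2$)
$y{\left(-22,-55 \right)} \left(w - 6\right) \left(-2 + 7\right) = \frac{1}{2} \left(-22\right) \left(2 - 6\right) \left(-2 + 7\right) = - 11 \left(\left(-4\right) 5\right) = \left(-11\right) \left(-20\right) = 220$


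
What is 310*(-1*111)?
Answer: -34410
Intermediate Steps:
310*(-1*111) = 310*(-111) = -34410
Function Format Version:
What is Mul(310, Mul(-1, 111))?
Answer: -34410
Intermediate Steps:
Mul(310, Mul(-1, 111)) = Mul(310, -111) = -34410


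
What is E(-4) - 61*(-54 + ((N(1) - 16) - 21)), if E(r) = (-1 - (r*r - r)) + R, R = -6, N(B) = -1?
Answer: 5585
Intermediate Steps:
E(r) = -7 + r - r² (E(r) = (-1 - (r*r - r)) - 6 = (-1 - (r² - r)) - 6 = (-1 + (r - r²)) - 6 = (-1 + r - r²) - 6 = -7 + r - r²)
E(-4) - 61*(-54 + ((N(1) - 16) - 21)) = (-7 - 4 - 1*(-4)²) - 61*(-54 + ((-1 - 16) - 21)) = (-7 - 4 - 1*16) - 61*(-54 + (-17 - 21)) = (-7 - 4 - 16) - 61*(-54 - 38) = -27 - 61*(-92) = -27 + 5612 = 5585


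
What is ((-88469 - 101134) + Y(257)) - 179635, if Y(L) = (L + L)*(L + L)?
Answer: -105042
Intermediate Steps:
Y(L) = 4*L**2 (Y(L) = (2*L)*(2*L) = 4*L**2)
((-88469 - 101134) + Y(257)) - 179635 = ((-88469 - 101134) + 4*257**2) - 179635 = (-189603 + 4*66049) - 179635 = (-189603 + 264196) - 179635 = 74593 - 179635 = -105042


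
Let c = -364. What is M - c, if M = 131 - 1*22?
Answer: 473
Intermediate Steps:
M = 109 (M = 131 - 22 = 109)
M - c = 109 - 1*(-364) = 109 + 364 = 473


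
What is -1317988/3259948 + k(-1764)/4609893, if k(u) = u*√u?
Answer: -329497/814987 - 24696*I/1536631 ≈ -0.4043 - 0.016072*I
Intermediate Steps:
k(u) = u^(3/2)
-1317988/3259948 + k(-1764)/4609893 = -1317988/3259948 + (-1764)^(3/2)/4609893 = -1317988*1/3259948 - 74088*I*(1/4609893) = -329497/814987 - 24696*I/1536631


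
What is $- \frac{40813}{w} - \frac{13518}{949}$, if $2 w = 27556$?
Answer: $- \frac{224982541}{13075322} \approx -17.207$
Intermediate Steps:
$w = 13778$ ($w = \frac{1}{2} \cdot 27556 = 13778$)
$- \frac{40813}{w} - \frac{13518}{949} = - \frac{40813}{13778} - \frac{13518}{949} = - \frac{224982541}{13075322}$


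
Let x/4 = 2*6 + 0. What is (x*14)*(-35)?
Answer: -23520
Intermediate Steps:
x = 48 (x = 4*(2*6 + 0) = 4*(12 + 0) = 4*12 = 48)
(x*14)*(-35) = (48*14)*(-35) = 672*(-35) = -23520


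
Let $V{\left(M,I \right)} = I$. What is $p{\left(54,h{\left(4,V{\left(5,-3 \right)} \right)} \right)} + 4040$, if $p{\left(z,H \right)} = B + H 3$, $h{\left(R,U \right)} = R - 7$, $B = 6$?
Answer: $4037$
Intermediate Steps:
$h{\left(R,U \right)} = -7 + R$
$p{\left(z,H \right)} = 6 + 3 H$ ($p{\left(z,H \right)} = 6 + H 3 = 6 + 3 H$)
$p{\left(54,h{\left(4,V{\left(5,-3 \right)} \right)} \right)} + 4040 = \left(6 + 3 \left(-7 + 4\right)\right) + 4040 = \left(6 + 3 \left(-3\right)\right) + 4040 = \left(6 - 9\right) + 4040 = -3 + 4040 = 4037$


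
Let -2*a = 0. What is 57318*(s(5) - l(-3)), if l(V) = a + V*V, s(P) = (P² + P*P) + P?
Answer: 2636628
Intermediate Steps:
a = 0 (a = -½*0 = 0)
s(P) = P + 2*P² (s(P) = (P² + P²) + P = 2*P² + P = P + 2*P²)
l(V) = V² (l(V) = 0 + V*V = 0 + V² = V²)
57318*(s(5) - l(-3)) = 57318*(5*(1 + 2*5) - 1*(-3)²) = 57318*(5*(1 + 10) - 1*9) = 57318*(5*11 - 9) = 57318*(55 - 9) = 57318*46 = 2636628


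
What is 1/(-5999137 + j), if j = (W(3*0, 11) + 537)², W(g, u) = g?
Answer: -1/5710768 ≈ -1.7511e-7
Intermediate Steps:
j = 288369 (j = (3*0 + 537)² = (0 + 537)² = 537² = 288369)
1/(-5999137 + j) = 1/(-5999137 + 288369) = 1/(-5710768) = -1/5710768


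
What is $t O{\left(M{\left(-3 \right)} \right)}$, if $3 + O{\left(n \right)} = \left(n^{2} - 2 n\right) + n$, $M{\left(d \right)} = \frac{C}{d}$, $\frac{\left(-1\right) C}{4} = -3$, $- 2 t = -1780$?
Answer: $15130$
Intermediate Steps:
$t = 890$ ($t = \left(- \frac{1}{2}\right) \left(-1780\right) = 890$)
$C = 12$ ($C = \left(-4\right) \left(-3\right) = 12$)
$M{\left(d \right)} = \frac{12}{d}$
$O{\left(n \right)} = -3 + n^{2} - n$ ($O{\left(n \right)} = -3 + \left(\left(n^{2} - 2 n\right) + n\right) = -3 + \left(n^{2} - n\right) = -3 + n^{2} - n$)
$t O{\left(M{\left(-3 \right)} \right)} = 890 \left(-3 + \left(\frac{12}{-3}\right)^{2} - \frac{12}{-3}\right) = 890 \left(-3 + \left(12 \left(- \frac{1}{3}\right)\right)^{2} - 12 \left(- \frac{1}{3}\right)\right) = 890 \left(-3 + \left(-4\right)^{2} - -4\right) = 890 \left(-3 + 16 + 4\right) = 890 \cdot 17 = 15130$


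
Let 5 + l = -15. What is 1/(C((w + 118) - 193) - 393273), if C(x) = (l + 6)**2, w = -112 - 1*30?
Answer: -1/393077 ≈ -2.5440e-6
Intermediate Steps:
l = -20 (l = -5 - 15 = -20)
w = -142 (w = -112 - 30 = -142)
C(x) = 196 (C(x) = (-20 + 6)**2 = (-14)**2 = 196)
1/(C((w + 118) - 193) - 393273) = 1/(196 - 393273) = 1/(-393077) = -1/393077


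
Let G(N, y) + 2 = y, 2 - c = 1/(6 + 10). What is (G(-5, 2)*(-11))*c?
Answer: 0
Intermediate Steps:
c = 31/16 (c = 2 - 1/(6 + 10) = 2 - 1/16 = 31/16 ≈ 1.9375)
G(N, y) = -2 + y
(G(-5, 2)*(-11))*c = ((-2 + 2)*(-11))*(31/16) = (0*(-11))*(31/16) = 0*(31/16) = 0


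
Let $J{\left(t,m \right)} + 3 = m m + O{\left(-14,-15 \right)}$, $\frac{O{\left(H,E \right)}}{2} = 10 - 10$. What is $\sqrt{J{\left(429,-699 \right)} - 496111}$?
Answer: $i \sqrt{7513} \approx 86.678 i$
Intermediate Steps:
$O{\left(H,E \right)} = 0$ ($O{\left(H,E \right)} = 2 \left(10 - 10\right) = 2 \cdot 0 = 0$)
$J{\left(t,m \right)} = -3 + m^{2}$ ($J{\left(t,m \right)} = -3 + \left(m m + 0\right) = -3 + \left(m^{2} + 0\right) = -3 + m^{2}$)
$\sqrt{J{\left(429,-699 \right)} - 496111} = \sqrt{\left(-3 + \left(-699\right)^{2}\right) - 496111} = \sqrt{\left(-3 + 488601\right) - 496111} = \sqrt{488598 - 496111} = \sqrt{-7513} = i \sqrt{7513}$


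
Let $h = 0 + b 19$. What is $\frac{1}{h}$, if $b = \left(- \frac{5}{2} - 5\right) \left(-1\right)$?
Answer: $\frac{2}{285} \approx 0.0070175$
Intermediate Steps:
$b = \frac{15}{2}$ ($b = \left(\left(-5\right) \frac{1}{2} - 5\right) \left(-1\right) = \left(- \frac{5}{2} - 5\right) \left(-1\right) = \left(- \frac{15}{2}\right) \left(-1\right) = \frac{15}{2} \approx 7.5$)
$h = \frac{285}{2}$ ($h = 0 + \frac{15}{2} \cdot 19 = 0 + \frac{285}{2} = \frac{285}{2} \approx 142.5$)
$\frac{1}{h} = \frac{1}{\frac{285}{2}} = \frac{2}{285}$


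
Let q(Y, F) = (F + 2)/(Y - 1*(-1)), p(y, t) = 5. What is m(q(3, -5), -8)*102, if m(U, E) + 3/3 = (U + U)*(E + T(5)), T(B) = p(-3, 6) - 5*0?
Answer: 357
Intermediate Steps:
T(B) = 5 (T(B) = 5 - 5*0 = 5 + 0 = 5)
q(Y, F) = (2 + F)/(1 + Y) (q(Y, F) = (2 + F)/(Y + 1) = (2 + F)/(1 + Y))
m(U, E) = -1 + 2*U*(5 + E) (m(U, E) = -1 + (U + U)*(E + 5) = -1 + (2*U)*(5 + E) = -1 + 2*U*(5 + E))
m(q(3, -5), -8)*102 = (-1 + 10*((2 - 5)/(1 + 3)) + 2*(-8)*((2 - 5)/(1 + 3)))*102 = (-1 + 10*(-3/4) + 2*(-8)*(-3/4))*102 = (-1 + 10*((¼)*(-3)) + 2*(-8)*((¼)*(-3)))*102 = (-1 + 10*(-¾) + 2*(-8)*(-¾))*102 = (-1 - 15/2 + 12)*102 = (7/2)*102 = 357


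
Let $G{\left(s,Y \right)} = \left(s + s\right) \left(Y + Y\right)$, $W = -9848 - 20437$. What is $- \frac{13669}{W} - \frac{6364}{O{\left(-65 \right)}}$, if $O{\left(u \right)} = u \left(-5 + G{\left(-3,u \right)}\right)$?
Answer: $\frac{176261923}{305121375} \approx 0.57768$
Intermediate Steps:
$W = -30285$
$G{\left(s,Y \right)} = 4 Y s$ ($G{\left(s,Y \right)} = 2 s 2 Y = 4 Y s$)
$O{\left(u \right)} = u \left(-5 - 12 u\right)$ ($O{\left(u \right)} = u \left(-5 + 4 u \left(-3\right)\right) = u \left(-5 - 12 u\right)$)
$- \frac{13669}{W} - \frac{6364}{O{\left(-65 \right)}} = - \frac{13669}{-30285} - \frac{6364}{\left(-65\right) \left(-5 - -780\right)} = \left(-13669\right) \left(- \frac{1}{30285}\right) - \frac{6364}{\left(-65\right) \left(-5 + 780\right)} = \frac{13669}{30285} - \frac{6364}{\left(-65\right) 775} = \frac{13669}{30285} - \frac{6364}{-50375} = \frac{13669}{30285} - - \frac{6364}{50375} = \frac{13669}{30285} + \frac{6364}{50375} = \frac{176261923}{305121375}$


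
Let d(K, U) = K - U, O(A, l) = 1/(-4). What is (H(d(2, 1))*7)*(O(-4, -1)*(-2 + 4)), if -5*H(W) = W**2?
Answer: 7/10 ≈ 0.70000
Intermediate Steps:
O(A, l) = -1/4
H(W) = -W**2/5
(H(d(2, 1))*7)*(O(-4, -1)*(-2 + 4)) = (-(2 - 1*1)**2/5*7)*(-(-2 + 4)/4) = (-(2 - 1)**2/5*7)*(-1/4*2) = (-1/5*1**2*7)*(-1/2) = (-1/5*1*7)*(-1/2) = -1/5*7*(-1/2) = -7/5*(-1/2) = 7/10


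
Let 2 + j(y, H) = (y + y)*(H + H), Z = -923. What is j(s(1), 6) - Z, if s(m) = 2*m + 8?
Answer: 1161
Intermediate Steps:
s(m) = 8 + 2*m
j(y, H) = -2 + 4*H*y (j(y, H) = -2 + (y + y)*(H + H) = -2 + (2*y)*(2*H) = -2 + 4*H*y)
j(s(1), 6) - Z = (-2 + 4*6*(8 + 2*1)) - 1*(-923) = (-2 + 4*6*(8 + 2)) + 923 = (-2 + 4*6*10) + 923 = (-2 + 240) + 923 = 238 + 923 = 1161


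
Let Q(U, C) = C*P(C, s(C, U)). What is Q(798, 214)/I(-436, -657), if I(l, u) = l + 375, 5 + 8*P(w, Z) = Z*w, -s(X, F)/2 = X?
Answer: 9800879/244 ≈ 40168.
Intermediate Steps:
s(X, F) = -2*X
P(w, Z) = -5/8 + Z*w/8 (P(w, Z) = -5/8 + (Z*w)/8 = -5/8 + Z*w/8)
I(l, u) = 375 + l
Q(U, C) = C*(-5/8 - C**2/4) (Q(U, C) = C*(-5/8 + (-2*C)*C/8) = C*(-5/8 - C**2/4))
Q(798, 214)/I(-436, -657) = ((1/8)*214*(-5 - 2*214**2))/(375 - 436) = ((1/8)*214*(-5 - 2*45796))/(-61) = ((1/8)*214*(-5 - 91592))*(-1/61) = ((1/8)*214*(-91597))*(-1/61) = -9800879/4*(-1/61) = 9800879/244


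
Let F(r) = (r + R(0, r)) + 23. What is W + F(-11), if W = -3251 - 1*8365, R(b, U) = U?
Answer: -11615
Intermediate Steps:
F(r) = 23 + 2*r (F(r) = (r + r) + 23 = 2*r + 23 = 23 + 2*r)
W = -11616 (W = -3251 - 8365 = -11616)
W + F(-11) = -11616 + (23 + 2*(-11)) = -11616 + (23 - 22) = -11616 + 1 = -11615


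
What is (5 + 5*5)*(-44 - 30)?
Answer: -2220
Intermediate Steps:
(5 + 5*5)*(-44 - 30) = (5 + 25)*(-74) = 30*(-74) = -2220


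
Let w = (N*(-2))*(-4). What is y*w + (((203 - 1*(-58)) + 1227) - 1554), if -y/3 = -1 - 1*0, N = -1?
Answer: -90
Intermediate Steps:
y = 3 (y = -3*(-1 - 1*0) = -3*(-1 + 0) = -3*(-1) = 3)
w = -8 (w = -1*(-2)*(-4) = 2*(-4) = -8)
y*w + (((203 - 1*(-58)) + 1227) - 1554) = 3*(-8) + (((203 - 1*(-58)) + 1227) - 1554) = -24 + (((203 + 58) + 1227) - 1554) = -24 + ((261 + 1227) - 1554) = -24 + (1488 - 1554) = -24 - 66 = -90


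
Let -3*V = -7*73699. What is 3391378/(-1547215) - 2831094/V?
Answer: -2127217354312/114028198285 ≈ -18.655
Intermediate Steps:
V = 515893/3 (V = -(-7)*73699/3 = -⅓*(-515893) = 515893/3 ≈ 1.7196e+5)
3391378/(-1547215) - 2831094/V = 3391378/(-1547215) - 2831094/515893/3 = 3391378*(-1/1547215) - 2831094*3/515893 = -3391378/1547215 - 1213326/73699 = -2127217354312/114028198285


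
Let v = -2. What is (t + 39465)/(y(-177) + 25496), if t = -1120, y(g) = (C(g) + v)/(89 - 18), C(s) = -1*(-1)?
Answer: 544499/362043 ≈ 1.5040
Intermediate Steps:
C(s) = 1
y(g) = -1/71 (y(g) = (1 - 2)/(89 - 18) = -1/71)
(t + 39465)/(y(-177) + 25496) = (-1120 + 39465)/(-1/71 + 25496) = 38345/(1810215/71) = 38345*(71/1810215) = 544499/362043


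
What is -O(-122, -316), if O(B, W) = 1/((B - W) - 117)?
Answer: -1/77 ≈ -0.012987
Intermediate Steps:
O(B, W) = 1/(-117 + B - W)
-O(-122, -316) = -1/(-117 - 122 - 1*(-316)) = -1/(-117 - 122 + 316) = -1/77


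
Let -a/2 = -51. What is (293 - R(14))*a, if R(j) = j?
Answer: 28458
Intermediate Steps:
a = 102 (a = -2*(-51) = 102)
(293 - R(14))*a = (293 - 1*14)*102 = (293 - 14)*102 = 279*102 = 28458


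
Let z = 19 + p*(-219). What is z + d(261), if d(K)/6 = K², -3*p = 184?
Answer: 422177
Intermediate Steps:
p = -184/3 (p = -⅓*184 = -184/3 ≈ -61.333)
z = 13451 (z = 19 - 184/3*(-219) = 19 + 13432 = 13451)
d(K) = 6*K²
z + d(261) = 13451 + 6*261² = 13451 + 6*68121 = 13451 + 408726 = 422177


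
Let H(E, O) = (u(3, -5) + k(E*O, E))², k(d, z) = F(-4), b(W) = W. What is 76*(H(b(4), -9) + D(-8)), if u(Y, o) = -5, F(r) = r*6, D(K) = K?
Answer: 63308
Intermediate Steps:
F(r) = 6*r
k(d, z) = -24 (k(d, z) = 6*(-4) = -24)
H(E, O) = 841 (H(E, O) = (-5 - 24)² = (-29)² = 841)
76*(H(b(4), -9) + D(-8)) = 76*(841 - 8) = 76*833 = 63308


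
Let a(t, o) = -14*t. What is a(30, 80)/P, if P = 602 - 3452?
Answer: 14/95 ≈ 0.14737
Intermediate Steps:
P = -2850
a(30, 80)/P = -14*30/(-2850) = -420*(-1/2850) = 14/95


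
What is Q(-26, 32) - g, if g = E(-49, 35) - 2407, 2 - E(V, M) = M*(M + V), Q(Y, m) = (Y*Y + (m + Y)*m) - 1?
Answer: 2782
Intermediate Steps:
Q(Y, m) = -1 + Y² + m*(Y + m) (Q(Y, m) = (Y² + (Y + m)*m) - 1 = (Y² + m*(Y + m)) - 1 = -1 + Y² + m*(Y + m))
E(V, M) = 2 - M*(M + V)
g = -1915 (g = (2 - 1*35² - 1*35*(-49)) - 2407 = (2 - 1*1225 + 1715) - 2407 = (2 - 1225 + 1715) - 2407 = 492 - 2407 = -1915)
Q(-26, 32) - g = (-1 + (-26)² + 32² - 26*32) - 1*(-1915) = (-1 + 676 + 1024 - 832) + 1915 = 867 + 1915 = 2782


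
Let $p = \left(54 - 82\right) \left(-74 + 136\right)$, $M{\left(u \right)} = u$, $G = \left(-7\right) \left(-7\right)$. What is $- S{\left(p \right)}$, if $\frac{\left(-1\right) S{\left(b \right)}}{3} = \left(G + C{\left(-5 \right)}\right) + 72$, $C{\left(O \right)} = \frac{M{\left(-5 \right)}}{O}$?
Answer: $366$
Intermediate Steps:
$G = 49$
$p = -1736$ ($p = \left(-28\right) 62 = -1736$)
$C{\left(O \right)} = - \frac{5}{O}$
$S{\left(b \right)} = -366$ ($S{\left(b \right)} = - 3 \left(\left(49 - \frac{5}{-5}\right) + 72\right) = - 3 \left(\left(49 - -1\right) + 72\right) = - 3 \left(\left(49 + 1\right) + 72\right) = - 3 \left(50 + 72\right) = \left(-3\right) 122 = -366$)
$- S{\left(p \right)} = \left(-1\right) \left(-366\right) = 366$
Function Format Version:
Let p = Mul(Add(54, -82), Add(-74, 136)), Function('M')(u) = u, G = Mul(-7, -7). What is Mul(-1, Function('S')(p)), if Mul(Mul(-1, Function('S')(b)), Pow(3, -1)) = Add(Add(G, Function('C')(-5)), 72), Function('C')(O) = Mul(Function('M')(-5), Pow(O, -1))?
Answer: 366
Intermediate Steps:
G = 49
p = -1736 (p = Mul(-28, 62) = -1736)
Function('C')(O) = Mul(-5, Pow(O, -1))
Function('S')(b) = -366 (Function('S')(b) = Mul(-3, Add(Add(49, Mul(-5, Pow(-5, -1))), 72)) = Mul(-3, Add(Add(49, Mul(-5, Rational(-1, 5))), 72)) = Mul(-3, Add(Add(49, 1), 72)) = Mul(-3, Add(50, 72)) = Mul(-3, 122) = -366)
Mul(-1, Function('S')(p)) = Mul(-1, -366) = 366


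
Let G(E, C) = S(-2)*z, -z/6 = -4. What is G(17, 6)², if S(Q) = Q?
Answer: 2304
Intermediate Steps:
z = 24 (z = -6*(-4) = 24)
G(E, C) = -48 (G(E, C) = -2*24 = -48)
G(17, 6)² = (-48)² = 2304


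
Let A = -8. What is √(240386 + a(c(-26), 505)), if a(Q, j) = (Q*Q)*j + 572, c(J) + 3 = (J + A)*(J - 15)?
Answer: √977355863 ≈ 31263.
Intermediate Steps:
c(J) = -3 + (-15 + J)*(-8 + J) (c(J) = -3 + (J - 8)*(J - 15) = -3 + (-8 + J)*(-15 + J) = -3 + (-15 + J)*(-8 + J))
a(Q, j) = 572 + j*Q² (a(Q, j) = Q²*j + 572 = j*Q² + 572 = 572 + j*Q²)
√(240386 + a(c(-26), 505)) = √(240386 + (572 + 505*(117 + (-26)² - 23*(-26))²)) = √(240386 + (572 + 505*(117 + 676 + 598)²)) = √(240386 + (572 + 505*1391²)) = √(240386 + (572 + 505*1934881)) = √(240386 + (572 + 977114905)) = √(240386 + 977115477) = √977355863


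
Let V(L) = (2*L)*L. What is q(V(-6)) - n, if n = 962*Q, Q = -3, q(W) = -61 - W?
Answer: 2753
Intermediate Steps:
V(L) = 2*L²
n = -2886 (n = 962*(-3) = -2886)
q(V(-6)) - n = (-61 - 2*(-6)²) - 1*(-2886) = (-61 - 2*36) + 2886 = (-61 - 1*72) + 2886 = (-61 - 72) + 2886 = -133 + 2886 = 2753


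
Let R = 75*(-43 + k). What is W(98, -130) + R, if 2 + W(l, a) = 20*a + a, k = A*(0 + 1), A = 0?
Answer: -5957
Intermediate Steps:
k = 0 (k = 0*(0 + 1) = 0*1 = 0)
W(l, a) = -2 + 21*a (W(l, a) = -2 + (20*a + a) = -2 + 21*a)
R = -3225 (R = 75*(-43 + 0) = 75*(-43) = -3225)
W(98, -130) + R = (-2 + 21*(-130)) - 3225 = (-2 - 2730) - 3225 = -2732 - 3225 = -5957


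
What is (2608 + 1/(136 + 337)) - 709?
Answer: 898228/473 ≈ 1899.0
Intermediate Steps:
(2608 + 1/(136 + 337)) - 709 = (2608 + 1/473) - 709 = 1233585/473 - 709 = 898228/473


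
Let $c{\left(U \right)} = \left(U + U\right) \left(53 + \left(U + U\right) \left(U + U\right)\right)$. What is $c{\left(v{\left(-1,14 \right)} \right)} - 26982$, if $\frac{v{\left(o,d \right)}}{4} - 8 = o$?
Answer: $151602$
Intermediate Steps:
$v{\left(o,d \right)} = 32 + 4 o$
$c{\left(U \right)} = 2 U \left(53 + 4 U^{2}\right)$ ($c{\left(U \right)} = 2 U \left(53 + 2 U 2 U\right) = 2 U \left(53 + 4 U^{2}\right)$)
$c{\left(v{\left(-1,14 \right)} \right)} - 26982 = \left(8 \left(32 + 4 \left(-1\right)\right)^{3} + 106 \left(32 + 4 \left(-1\right)\right)\right) - 26982 = \left(8 \left(32 - 4\right)^{3} + 106 \left(32 - 4\right)\right) - 26982 = \left(8 \cdot 28^{3} + 106 \cdot 28\right) - 26982 = \left(8 \cdot 21952 + 2968\right) - 26982 = \left(175616 + 2968\right) - 26982 = 178584 - 26982 = 151602$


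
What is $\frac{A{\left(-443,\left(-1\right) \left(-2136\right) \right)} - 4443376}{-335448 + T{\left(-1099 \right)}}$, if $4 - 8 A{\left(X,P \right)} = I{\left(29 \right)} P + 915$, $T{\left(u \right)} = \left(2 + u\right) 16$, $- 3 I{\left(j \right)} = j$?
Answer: $\frac{35527271}{2824000} \approx 12.58$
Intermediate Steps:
$I{\left(j \right)} = - \frac{j}{3}$
$T{\left(u \right)} = 32 + 16 u$
$A{\left(X,P \right)} = - \frac{911}{8} + \frac{29 P}{24}$ ($A{\left(X,P \right)} = \frac{1}{2} - \frac{\left(- \frac{1}{3}\right) 29 P + 915}{8} = \frac{1}{2} - \frac{- \frac{29 P}{3} + 915}{8} = \frac{1}{2} - \frac{915 - \frac{29 P}{3}}{8} = \frac{1}{2} + \left(- \frac{915}{8} + \frac{29 P}{24}\right) = - \frac{911}{8} + \frac{29 P}{24}$)
$\frac{A{\left(-443,\left(-1\right) \left(-2136\right) \right)} - 4443376}{-335448 + T{\left(-1099 \right)}} = \frac{\left(- \frac{911}{8} + \frac{29 \left(\left(-1\right) \left(-2136\right)\right)}{24}\right) - 4443376}{-335448 + \left(32 + 16 \left(-1099\right)\right)} = \frac{\left(- \frac{911}{8} + \frac{29}{24} \cdot 2136\right) - 4443376}{-335448 + \left(32 - 17584\right)} = \frac{\left(- \frac{911}{8} + 2581\right) - 4443376}{-335448 - 17552} = \frac{\frac{19737}{8} - 4443376}{-353000} = \left(- \frac{35527271}{8}\right) \left(- \frac{1}{353000}\right) = \frac{35527271}{2824000}$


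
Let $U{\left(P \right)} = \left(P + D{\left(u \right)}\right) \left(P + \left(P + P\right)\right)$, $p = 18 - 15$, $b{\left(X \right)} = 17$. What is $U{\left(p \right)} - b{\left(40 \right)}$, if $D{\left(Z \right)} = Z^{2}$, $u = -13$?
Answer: $1531$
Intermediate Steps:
$p = 3$ ($p = 18 - 15 = 3$)
$U{\left(P \right)} = 3 P \left(169 + P\right)$ ($U{\left(P \right)} = \left(P + \left(-13\right)^{2}\right) \left(P + \left(P + P\right)\right) = \left(P + 169\right) \left(P + 2 P\right) = \left(169 + P\right) 3 P = 3 P \left(169 + P\right)$)
$U{\left(p \right)} - b{\left(40 \right)} = 3 \cdot 3 \left(169 + 3\right) - 17 = 3 \cdot 3 \cdot 172 - 17 = 1548 - 17 = 1531$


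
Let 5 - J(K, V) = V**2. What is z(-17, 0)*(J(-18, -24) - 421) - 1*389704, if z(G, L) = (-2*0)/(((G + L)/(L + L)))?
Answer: -389704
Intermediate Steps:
J(K, V) = 5 - V**2
z(G, L) = 0 (z(G, L) = 0/(((G + L)/((2*L)))) = 0/(((G + L)*(1/(2*L)))) = 0/(((G + L)/(2*L))) = 0*(2*L/(G + L)) = 0)
z(-17, 0)*(J(-18, -24) - 421) - 1*389704 = 0*((5 - 1*(-24)**2) - 421) - 1*389704 = 0*((5 - 1*576) - 421) - 389704 = 0*((5 - 576) - 421) - 389704 = 0*(-571 - 421) - 389704 = 0*(-992) - 389704 = 0 - 389704 = -389704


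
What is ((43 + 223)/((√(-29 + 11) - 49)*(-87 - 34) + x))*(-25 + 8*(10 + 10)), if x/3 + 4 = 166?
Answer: 12124350/2179777 + 686070*I*√2/2179777 ≈ 5.5622 + 0.44511*I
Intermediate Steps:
x = 486 (x = -12 + 3*166 = -12 + 498 = 486)
((43 + 223)/((√(-29 + 11) - 49)*(-87 - 34) + x))*(-25 + 8*(10 + 10)) = ((43 + 223)/((√(-29 + 11) - 49)*(-87 - 34) + 486))*(-25 + 8*(10 + 10)) = (266/((√(-18) - 49)*(-121) + 486))*(-25 + 8*20) = (266/((3*I*√2 - 49)*(-121) + 486))*(-25 + 160) = (266/((-49 + 3*I*√2)*(-121) + 486))*135 = (266/((5929 - 363*I*√2) + 486))*135 = (266/(6415 - 363*I*√2))*135 = 35910/(6415 - 363*I*√2)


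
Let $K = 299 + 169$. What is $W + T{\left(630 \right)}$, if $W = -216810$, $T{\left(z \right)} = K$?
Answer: $-216342$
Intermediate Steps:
$K = 468$
$T{\left(z \right)} = 468$
$W + T{\left(630 \right)} = -216810 + 468 = -216342$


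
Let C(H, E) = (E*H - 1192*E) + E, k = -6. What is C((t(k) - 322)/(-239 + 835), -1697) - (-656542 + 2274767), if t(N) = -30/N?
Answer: 240667541/596 ≈ 4.0380e+5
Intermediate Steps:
C(H, E) = -1191*E + E*H (C(H, E) = (-1192*E + E*H) + E = -1191*E + E*H)
C((t(k) - 322)/(-239 + 835), -1697) - (-656542 + 2274767) = -1697*(-1191 + (-30/(-6) - 322)/(-239 + 835)) - (-656542 + 2274767) = -1697*(-1191 + (-30*(-⅙) - 322)/596) - 1*1618225 = -1697*(-1191 + (5 - 322)*(1/596)) - 1618225 = -1697*(-1191 - 317*1/596) - 1618225 = -1697*(-1191 - 317/596) - 1618225 = -1697*(-710153/596) - 1618225 = 1205129641/596 - 1618225 = 240667541/596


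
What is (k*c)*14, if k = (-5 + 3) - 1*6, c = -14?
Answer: 1568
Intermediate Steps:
k = -8 (k = -2 - 6 = -8)
(k*c)*14 = -8*(-14)*14 = 112*14 = 1568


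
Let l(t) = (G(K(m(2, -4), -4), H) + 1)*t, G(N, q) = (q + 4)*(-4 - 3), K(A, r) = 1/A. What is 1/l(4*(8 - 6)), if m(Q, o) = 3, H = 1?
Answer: -1/272 ≈ -0.0036765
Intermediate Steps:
G(N, q) = -28 - 7*q (G(N, q) = (4 + q)*(-7) = -28 - 7*q)
l(t) = -34*t (l(t) = ((-28 - 7*1) + 1)*t = ((-28 - 7) + 1)*t = (-35 + 1)*t = -34*t)
1/l(4*(8 - 6)) = 1/(-136*(8 - 6)) = 1/(-136*2) = 1/(-34*8) = 1/(-272) = -1/272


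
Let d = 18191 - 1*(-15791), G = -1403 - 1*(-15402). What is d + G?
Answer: 47981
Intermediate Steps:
G = 13999 (G = -1403 + 15402 = 13999)
d = 33982 (d = 18191 + 15791 = 33982)
d + G = 33982 + 13999 = 47981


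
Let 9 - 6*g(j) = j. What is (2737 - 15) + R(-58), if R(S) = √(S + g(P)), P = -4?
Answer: 2722 + I*√2010/6 ≈ 2722.0 + 7.4722*I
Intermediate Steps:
g(j) = 3/2 - j/6
R(S) = √(13/6 + S) (R(S) = √(S + (3/2 - ⅙*(-4))) = √(S + (3/2 + ⅔)) = √(S + 13/6) = √(13/6 + S))
(2737 - 15) + R(-58) = (2737 - 15) + √(78 + 36*(-58))/6 = 2722 + √(78 - 2088)/6 = 2722 + √(-2010)/6 = 2722 + (I*√2010)/6 = 2722 + I*√2010/6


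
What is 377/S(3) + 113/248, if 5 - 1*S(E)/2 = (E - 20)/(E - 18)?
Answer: 12203/248 ≈ 49.206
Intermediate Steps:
S(E) = 10 - 2*(-20 + E)/(-18 + E) (S(E) = 10 - 2*(E - 20)/(E - 18) = 10 - 2*(-20 + E)/(-18 + E))
377/S(3) + 113/248 = 377/((4*(-35 + 2*3)/(-18 + 3))) + 113/248 = 377/((4*(-35 + 6)/(-15))) + 113*(1/248) = 377/((4*(-1/15)*(-29))) + 113/248 = 377/(116/15) + 113/248 = 377*(15/116) + 113/248 = 195/4 + 113/248 = 12203/248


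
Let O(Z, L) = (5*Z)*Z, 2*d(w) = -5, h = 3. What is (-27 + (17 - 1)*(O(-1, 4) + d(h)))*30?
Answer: 390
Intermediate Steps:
d(w) = -5/2 (d(w) = (½)*(-5) = -5/2)
O(Z, L) = 5*Z²
(-27 + (17 - 1)*(O(-1, 4) + d(h)))*30 = (-27 + (17 - 1)*(5*(-1)² - 5/2))*30 = (-27 + 16*(5*1 - 5/2))*30 = (-27 + 16*(5 - 5/2))*30 = (-27 + 16*(5/2))*30 = (-27 + 40)*30 = 13*30 = 390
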